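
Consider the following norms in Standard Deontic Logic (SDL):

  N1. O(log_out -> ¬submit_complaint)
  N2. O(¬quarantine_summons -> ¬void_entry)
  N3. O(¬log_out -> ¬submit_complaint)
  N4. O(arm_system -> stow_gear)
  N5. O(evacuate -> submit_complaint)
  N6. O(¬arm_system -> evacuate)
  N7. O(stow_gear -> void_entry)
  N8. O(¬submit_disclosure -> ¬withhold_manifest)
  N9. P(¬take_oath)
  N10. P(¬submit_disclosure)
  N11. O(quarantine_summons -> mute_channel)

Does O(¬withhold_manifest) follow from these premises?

No

Premise 8 is O(¬submit_disclosure -> ¬withhold_manifest), but O(¬submit_disclosure) is not derivable from the premises (the permission P(¬submit_disclosure) asserts only ¬O(submit_disclosure), not O(¬submit_disclosure)), so it does not yield O(¬withhold_manifest).
No other premise forces O(¬withhold_manifest). An ideal world satisfying every premise can still have ¬withhold_manifest false, so O(¬withhold_manifest) is not derivable.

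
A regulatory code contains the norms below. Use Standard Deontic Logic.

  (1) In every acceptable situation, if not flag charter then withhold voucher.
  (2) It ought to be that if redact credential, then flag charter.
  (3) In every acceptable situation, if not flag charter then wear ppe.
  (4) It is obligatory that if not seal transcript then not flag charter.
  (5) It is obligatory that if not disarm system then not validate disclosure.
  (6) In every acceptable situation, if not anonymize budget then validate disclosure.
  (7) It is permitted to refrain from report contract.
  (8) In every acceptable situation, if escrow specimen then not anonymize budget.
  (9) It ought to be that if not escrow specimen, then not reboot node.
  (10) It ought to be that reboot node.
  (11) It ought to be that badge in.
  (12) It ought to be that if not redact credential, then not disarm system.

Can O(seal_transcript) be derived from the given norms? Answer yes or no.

Yes

Premise 10 gives O(reboot_node).
Premise 9 is O(¬escrow_specimen → ¬reboot_node); contrapositively O(reboot_node → escrow_specimen). Since O(reboot_node) holds, K gives O(escrow_specimen).
Applying K to premise 8 (O(escrow_specimen → ¬anonymize_budget)) and O(escrow_specimen) yields O(¬anonymize_budget).
Premise 6 is O(¬anonymize_budget → validate_disclosure); since O(¬anonymize_budget), deontic closure gives O(validate_disclosure).
Premise 5, O(¬disarm_system → ¬validate_disclosure), contraposes to O(validate_disclosure → disarm_system); with O(validate_disclosure) we get O(disarm_system).
Premise 12 is O(¬redact_credential → ¬disarm_system); contrapositively O(disarm_system → redact_credential). Since O(disarm_system) holds, K gives O(redact_credential).
Applying K to premise 2 (O(redact_credential → flag_charter)) and O(redact_credential) yields O(flag_charter).
The contrapositive of premise 4 (O(¬seal_transcript → ¬flag_charter)) is O(flag_charter → seal_transcript), and O(flag_charter) is already established, so O(seal_transcript).
Premises 1, 3, 7, 11 do not contribute to this derivation.
So O(seal_transcript) follows.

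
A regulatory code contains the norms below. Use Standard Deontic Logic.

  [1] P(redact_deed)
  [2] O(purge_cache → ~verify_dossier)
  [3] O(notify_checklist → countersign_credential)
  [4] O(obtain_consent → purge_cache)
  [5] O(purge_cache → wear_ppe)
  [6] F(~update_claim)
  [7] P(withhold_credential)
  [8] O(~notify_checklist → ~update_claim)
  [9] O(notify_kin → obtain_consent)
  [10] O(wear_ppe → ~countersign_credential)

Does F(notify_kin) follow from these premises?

Premise 6, F(~update_claim), is equivalent to O(update_claim).
Premise 8, O(~notify_checklist → ~update_claim), contraposes to O(update_claim → notify_checklist); with O(update_claim) we get O(notify_checklist).
From O(notify_checklist) and premise 3, O(notify_checklist → countersign_credential), we obtain O(countersign_credential).
The contrapositive of premise 10 (O(wear_ppe → ~countersign_credential)) is O(countersign_credential → ~wear_ppe), and O(countersign_credential) is already established, so O(~wear_ppe).
Premise 5 is O(purge_cache → wear_ppe); contrapositively O(~wear_ppe → ~purge_cache). Since O(~wear_ppe) holds, K gives O(~purge_cache).
The contrapositive of premise 4 (O(obtain_consent → purge_cache)) is O(~purge_cache → ~obtain_consent), and O(~purge_cache) is already established, so O(~obtain_consent).
Premise 9, O(notify_kin → obtain_consent), contraposes to O(~obtain_consent → ~notify_kin); with O(~obtain_consent) we get O(~notify_kin).
Premises 1, 2, 7 do not contribute to this derivation.
So O(~notify_kin) holds, i.e. F(notify_kin). The claim follows.

Yes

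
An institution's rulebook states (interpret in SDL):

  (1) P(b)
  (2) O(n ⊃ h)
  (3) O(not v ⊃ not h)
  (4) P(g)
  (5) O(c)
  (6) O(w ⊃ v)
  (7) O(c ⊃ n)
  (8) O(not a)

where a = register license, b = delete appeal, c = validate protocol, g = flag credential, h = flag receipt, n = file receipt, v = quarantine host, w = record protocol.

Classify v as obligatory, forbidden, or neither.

Obligatory

Premise 5 gives O(c).
Applying K to premise 7 (O(c ⊃ n)) and O(c) yields O(n).
Premise 2 is O(n ⊃ h); since O(n), deontic closure gives O(h).
Premise 3, O(not v ⊃ not h), contraposes to O(h ⊃ v); with O(h) we get O(v).
Premises 1, 4, 6, 8 do not contribute to this derivation.
Hence v is obligatory.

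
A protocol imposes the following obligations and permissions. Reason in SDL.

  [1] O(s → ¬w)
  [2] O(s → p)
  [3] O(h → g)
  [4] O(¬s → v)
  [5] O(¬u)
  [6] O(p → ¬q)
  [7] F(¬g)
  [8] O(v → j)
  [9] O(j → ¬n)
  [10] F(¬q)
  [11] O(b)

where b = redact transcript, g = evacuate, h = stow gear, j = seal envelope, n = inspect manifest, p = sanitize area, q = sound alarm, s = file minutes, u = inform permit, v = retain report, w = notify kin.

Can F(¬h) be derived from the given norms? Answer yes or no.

No

Premise 3 is O(h → g); even if O(g) held, inferring O(h) would be affirming the consequent — invalid.
No other premise forces O(h). An ideal world satisfying every premise can still have ¬h true, so F(¬h) is not derivable.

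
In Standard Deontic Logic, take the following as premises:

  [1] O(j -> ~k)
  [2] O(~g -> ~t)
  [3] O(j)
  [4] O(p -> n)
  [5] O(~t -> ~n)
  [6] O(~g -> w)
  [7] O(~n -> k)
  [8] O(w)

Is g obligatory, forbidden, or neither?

From premise 3 we have O(j).
With premise 1, O(j -> ~k), the K-axiom yields O(~k).
Premise 7, O(~n -> k), contraposes to O(~k -> n); with O(~k) we get O(n).
The contrapositive of premise 5 (O(~t -> ~n)) is O(n -> t), and O(n) is already established, so O(t).
Premise 2 is O(~g -> ~t); contrapositively O(t -> g). Since O(t) holds, K gives O(g).
Premises 4, 6, 8 do not contribute to this derivation.
Hence g is obligatory.

Obligatory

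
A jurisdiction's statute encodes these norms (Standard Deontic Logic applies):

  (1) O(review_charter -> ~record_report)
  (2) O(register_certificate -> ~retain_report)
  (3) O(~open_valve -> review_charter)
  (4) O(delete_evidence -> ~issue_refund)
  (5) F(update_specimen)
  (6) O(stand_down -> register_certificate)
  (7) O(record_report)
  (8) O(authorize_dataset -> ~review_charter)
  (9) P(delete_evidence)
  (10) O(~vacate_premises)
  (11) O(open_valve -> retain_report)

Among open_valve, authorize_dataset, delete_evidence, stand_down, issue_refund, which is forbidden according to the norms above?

From premise 7 we have O(record_report).
Premise 1, O(review_charter -> ~record_report), contraposes to O(record_report -> ~review_charter); with O(record_report) we get O(~review_charter).
Premise 3, O(~open_valve -> review_charter), contraposes to O(~review_charter -> open_valve); with O(~review_charter) we get O(open_valve).
From O(open_valve) and premise 11, O(open_valve -> retain_report), we obtain O(retain_report).
Premise 2 is O(register_certificate -> ~retain_report); contrapositively O(retain_report -> ~register_certificate). Since O(retain_report) holds, K gives O(~register_certificate).
The contrapositive of premise 6 (O(stand_down -> register_certificate)) is O(~register_certificate -> ~stand_down), and O(~register_certificate) is already established, so O(~stand_down).
So O(~stand_down) holds, i.e. stand_down is forbidden. None of the other listed options is forbidden under the premises.

stand_down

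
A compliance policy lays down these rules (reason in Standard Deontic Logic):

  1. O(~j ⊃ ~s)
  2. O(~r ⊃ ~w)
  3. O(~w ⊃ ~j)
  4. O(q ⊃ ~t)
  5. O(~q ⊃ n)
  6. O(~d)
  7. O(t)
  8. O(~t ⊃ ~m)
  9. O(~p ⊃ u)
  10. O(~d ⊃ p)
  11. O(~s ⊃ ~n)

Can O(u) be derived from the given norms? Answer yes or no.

No

Premise 9 is O(~p ⊃ u), but O(~p) is not derivable from the premises, so it does not yield O(u).
No other premise forces O(u). An ideal world satisfying every premise can still have u false, so O(u) is not derivable.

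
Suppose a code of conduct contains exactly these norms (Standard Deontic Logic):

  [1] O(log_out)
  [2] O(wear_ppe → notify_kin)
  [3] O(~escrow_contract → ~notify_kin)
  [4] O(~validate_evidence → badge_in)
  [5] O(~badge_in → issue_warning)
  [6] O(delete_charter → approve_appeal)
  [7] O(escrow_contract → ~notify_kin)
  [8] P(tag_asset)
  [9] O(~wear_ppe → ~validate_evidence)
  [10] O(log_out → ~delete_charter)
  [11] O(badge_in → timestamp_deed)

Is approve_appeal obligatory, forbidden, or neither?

Neither

Premise 6 is O(delete_charter → approve_appeal), but O(delete_charter) is not derivable from the premises, so it does not yield O(approve_appeal).
No premise or chain of K-axiom applications forces O(approve_appeal), and none forces O(~approve_appeal). So approve_appeal is neither obligatory nor forbidden under these norms.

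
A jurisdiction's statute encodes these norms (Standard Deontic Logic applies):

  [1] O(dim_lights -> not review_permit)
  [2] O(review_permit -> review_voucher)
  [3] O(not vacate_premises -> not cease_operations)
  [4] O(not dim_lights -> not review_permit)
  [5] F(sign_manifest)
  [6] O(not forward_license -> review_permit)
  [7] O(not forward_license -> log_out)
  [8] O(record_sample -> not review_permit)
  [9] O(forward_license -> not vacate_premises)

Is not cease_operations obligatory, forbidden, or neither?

Obligatory

Premises 4 and 1 cover both cases: O(not dim_lights -> not review_permit) and O(dim_lights -> not review_permit). Since not dim_lights ∨ dim_lights is a tautology, O(not review_permit) follows.
Premise 6 is O(not forward_license -> review_permit); contrapositively O(not review_permit -> forward_license). Since O(not review_permit) holds, K gives O(forward_license).
Premise 9 is O(forward_license -> not vacate_premises); since O(forward_license), deontic closure gives O(not vacate_premises).
With premise 3, O(not vacate_premises -> not cease_operations), the K-axiom yields O(not cease_operations).
Premises 2, 5, 7, 8 do not contribute to this derivation.
Hence not cease_operations is obligatory.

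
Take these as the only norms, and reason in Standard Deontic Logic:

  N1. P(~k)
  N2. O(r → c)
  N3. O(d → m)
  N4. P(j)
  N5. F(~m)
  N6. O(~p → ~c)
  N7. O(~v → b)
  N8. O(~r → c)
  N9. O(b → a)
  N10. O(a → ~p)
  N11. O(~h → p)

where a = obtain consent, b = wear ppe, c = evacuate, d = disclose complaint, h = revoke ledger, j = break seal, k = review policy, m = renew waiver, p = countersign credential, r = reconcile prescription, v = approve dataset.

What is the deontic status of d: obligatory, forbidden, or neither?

Neither

Premise 3 is O(d → m); even if O(m) held, inferring O(d) would be affirming the consequent — invalid.
No premise or chain of K-axiom applications forces O(d), and none forces O(~d). So d is neither obligatory nor forbidden under these norms.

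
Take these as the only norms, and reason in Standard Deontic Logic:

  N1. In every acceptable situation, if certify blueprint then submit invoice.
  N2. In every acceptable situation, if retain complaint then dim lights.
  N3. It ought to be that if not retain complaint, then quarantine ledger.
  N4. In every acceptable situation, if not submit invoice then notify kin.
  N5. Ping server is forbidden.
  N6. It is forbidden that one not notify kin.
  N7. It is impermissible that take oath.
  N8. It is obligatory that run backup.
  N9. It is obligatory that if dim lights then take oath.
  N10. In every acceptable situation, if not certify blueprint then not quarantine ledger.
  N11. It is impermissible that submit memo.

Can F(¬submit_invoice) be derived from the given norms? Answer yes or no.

Yes

F(take_oath) at premise 7 means O(¬take_oath).
Premise 9, O(dim_lights → take_oath), contraposes to O(¬take_oath → ¬dim_lights); with O(¬take_oath) we get O(¬dim_lights).
The contrapositive of premise 2 (O(retain_complaint → dim_lights)) is O(¬dim_lights → ¬retain_complaint), and O(¬dim_lights) is already established, so O(¬retain_complaint).
Premise 3 is O(¬retain_complaint → quarantine_ledger); since O(¬retain_complaint), deontic closure gives O(quarantine_ledger).
The contrapositive of premise 10 (O(¬certify_blueprint → ¬quarantine_ledger)) is O(quarantine_ledger → certify_blueprint), and O(quarantine_ledger) is already established, so O(certify_blueprint).
With premise 1, O(certify_blueprint → submit_invoice), the K-axiom yields O(submit_invoice).
Premises 4, 5, 6, 8, 11 do not contribute to this derivation.
So O(submit_invoice) holds, i.e. F(¬submit_invoice). The claim follows.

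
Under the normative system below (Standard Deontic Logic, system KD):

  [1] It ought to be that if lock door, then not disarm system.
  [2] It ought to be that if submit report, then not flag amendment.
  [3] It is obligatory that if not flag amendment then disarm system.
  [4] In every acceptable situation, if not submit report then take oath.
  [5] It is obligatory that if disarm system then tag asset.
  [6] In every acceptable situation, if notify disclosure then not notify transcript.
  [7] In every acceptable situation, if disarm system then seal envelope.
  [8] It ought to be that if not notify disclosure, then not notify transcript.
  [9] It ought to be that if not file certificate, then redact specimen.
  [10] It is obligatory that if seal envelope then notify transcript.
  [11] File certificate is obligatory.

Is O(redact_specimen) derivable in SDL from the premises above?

Premise 9 is O(¬file_certificate → redact_specimen), but O(¬file_certificate) is not derivable from the premises, so it does not yield O(redact_specimen).
No other premise forces O(redact_specimen). An ideal world satisfying every premise can still have redact_specimen false, so O(redact_specimen) is not derivable.

No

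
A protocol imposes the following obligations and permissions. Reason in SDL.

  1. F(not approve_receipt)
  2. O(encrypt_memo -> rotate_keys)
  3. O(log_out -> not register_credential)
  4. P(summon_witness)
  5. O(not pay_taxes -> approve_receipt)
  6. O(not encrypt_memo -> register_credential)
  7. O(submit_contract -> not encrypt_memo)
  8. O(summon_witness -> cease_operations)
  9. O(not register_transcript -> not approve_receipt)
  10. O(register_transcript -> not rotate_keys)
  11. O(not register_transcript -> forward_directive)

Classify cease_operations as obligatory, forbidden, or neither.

Premise 8 is O(summon_witness -> cease_operations), but O(summon_witness) is not derivable from the premises (the permission P(summon_witness) asserts only not O(not summon_witness), not O(summon_witness)), so it does not yield O(cease_operations).
No premise or chain of K-axiom applications forces O(cease_operations), and none forces O(not cease_operations). So cease_operations is neither obligatory nor forbidden under these norms.

Neither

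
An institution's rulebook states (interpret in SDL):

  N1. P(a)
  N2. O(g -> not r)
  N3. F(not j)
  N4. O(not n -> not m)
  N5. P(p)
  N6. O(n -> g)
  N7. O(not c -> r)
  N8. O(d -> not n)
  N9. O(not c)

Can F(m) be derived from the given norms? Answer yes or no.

Premise 9 states O(not c) outright.
Applying K to premise 7 (O(not c -> r)) and O(not c) yields O(r).
Premise 2 is O(g -> not r); contrapositively O(r -> not g). Since O(r) holds, K gives O(not g).
Premise 6, O(n -> g), contraposes to O(not g -> not n); with O(not g) we get O(not n).
From O(not n) and premise 4, O(not n -> not m), we obtain O(not m).
Premises 1, 3, 5, 8 do not contribute to this derivation.
So O(not m) holds, i.e. F(m). The claim follows.

Yes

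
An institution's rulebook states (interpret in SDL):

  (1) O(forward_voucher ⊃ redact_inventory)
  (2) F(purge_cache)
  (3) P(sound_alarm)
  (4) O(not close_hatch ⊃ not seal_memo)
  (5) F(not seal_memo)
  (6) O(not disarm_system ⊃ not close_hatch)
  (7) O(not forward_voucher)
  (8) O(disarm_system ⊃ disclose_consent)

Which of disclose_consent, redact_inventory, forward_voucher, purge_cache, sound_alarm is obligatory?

Premise 5 is F(not seal_memo), i.e. O(seal_memo).
The contrapositive of premise 4 (O(not close_hatch ⊃ not seal_memo)) is O(seal_memo ⊃ close_hatch), and O(seal_memo) is already established, so O(close_hatch).
Premise 6, O(not disarm_system ⊃ not close_hatch), contraposes to O(close_hatch ⊃ disarm_system); with O(close_hatch) we get O(disarm_system).
Premise 8 is O(disarm_system ⊃ disclose_consent); since O(disarm_system), deontic closure gives O(disclose_consent).
So O(disclose_consent) holds — disclose_consent is obligatory. None of the other listed options is made obligatory by any chain of premises.

disclose_consent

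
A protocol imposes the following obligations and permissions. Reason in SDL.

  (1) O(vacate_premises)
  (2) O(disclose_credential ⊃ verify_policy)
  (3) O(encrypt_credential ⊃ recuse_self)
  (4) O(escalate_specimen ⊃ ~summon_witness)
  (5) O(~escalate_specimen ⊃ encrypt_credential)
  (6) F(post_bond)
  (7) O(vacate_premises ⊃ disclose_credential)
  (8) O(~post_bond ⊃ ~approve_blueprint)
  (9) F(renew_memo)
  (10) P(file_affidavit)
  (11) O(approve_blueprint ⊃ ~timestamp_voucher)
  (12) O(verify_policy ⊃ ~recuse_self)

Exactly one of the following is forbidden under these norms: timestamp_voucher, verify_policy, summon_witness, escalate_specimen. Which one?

summon_witness

Premise 1 gives O(vacate_premises).
With premise 7, O(vacate_premises ⊃ disclose_credential), the K-axiom yields O(disclose_credential).
With premise 2, O(disclose_credential ⊃ verify_policy), the K-axiom yields O(verify_policy).
Applying K to premise 12 (O(verify_policy ⊃ ~recuse_self)) and O(verify_policy) yields O(~recuse_self).
Premise 3, O(encrypt_credential ⊃ recuse_self), contraposes to O(~recuse_self ⊃ ~encrypt_credential); with O(~recuse_self) we get O(~encrypt_credential).
The contrapositive of premise 5 (O(~escalate_specimen ⊃ encrypt_credential)) is O(~encrypt_credential ⊃ escalate_specimen), and O(~encrypt_credential) is already established, so O(escalate_specimen).
Premise 4 is O(escalate_specimen ⊃ ~summon_witness); since O(escalate_specimen), deontic closure gives O(~summon_witness).
So O(~summon_witness) holds, i.e. summon_witness is forbidden. None of the other listed options is forbidden under the premises.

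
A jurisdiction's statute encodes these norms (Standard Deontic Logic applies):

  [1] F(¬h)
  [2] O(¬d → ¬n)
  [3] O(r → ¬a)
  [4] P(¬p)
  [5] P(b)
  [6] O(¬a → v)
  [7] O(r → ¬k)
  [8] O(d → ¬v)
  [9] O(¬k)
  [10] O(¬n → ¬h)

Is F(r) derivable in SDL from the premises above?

Premise 1 is F(¬h), i.e. O(h).
The contrapositive of premise 10 (O(¬n → ¬h)) is O(h → n), and O(h) is already established, so O(n).
Premise 2, O(¬d → ¬n), contraposes to O(n → d); with O(n) we get O(d).
Applying K to premise 8 (O(d → ¬v)) and O(d) yields O(¬v).
Premise 6 is O(¬a → v); contrapositively O(¬v → a). Since O(¬v) holds, K gives O(a).
Premise 3, O(r → ¬a), contraposes to O(a → ¬r); with O(a) we get O(¬r).
Premises 4, 5, 7, 9 do not contribute to this derivation.
So O(¬r) holds, i.e. F(r). The claim follows.

Yes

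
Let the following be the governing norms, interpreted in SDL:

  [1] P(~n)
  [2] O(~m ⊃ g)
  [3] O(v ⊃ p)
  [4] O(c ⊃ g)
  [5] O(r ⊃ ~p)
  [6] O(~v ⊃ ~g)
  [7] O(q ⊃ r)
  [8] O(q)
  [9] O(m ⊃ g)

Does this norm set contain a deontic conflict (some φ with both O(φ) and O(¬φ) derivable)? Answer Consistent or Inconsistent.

Premises 9 and 2 cover both cases: O(m ⊃ g) and O(~m ⊃ g). Since m ∨ ~m is a tautology, O(g) follows.
Premise 6, O(~v ⊃ ~g), contraposes to O(g ⊃ v); with O(g) we get O(v).
Premise 3 is O(v ⊃ p); since O(v), deontic closure gives O(p).
Premise 5 is O(r ⊃ ~p); contrapositively O(p ⊃ ~r). Since O(p) holds, K gives O(~r).
Premise 7 is O(q ⊃ r); contrapositively O(~r ⊃ ~q). Since O(~r) holds, K gives O(~q).
Yet premise 8 states O(q).
We now have both O(~q) and O(q) — q is simultaneously obligatory and forbidden, violating the D-axiom.

Inconsistent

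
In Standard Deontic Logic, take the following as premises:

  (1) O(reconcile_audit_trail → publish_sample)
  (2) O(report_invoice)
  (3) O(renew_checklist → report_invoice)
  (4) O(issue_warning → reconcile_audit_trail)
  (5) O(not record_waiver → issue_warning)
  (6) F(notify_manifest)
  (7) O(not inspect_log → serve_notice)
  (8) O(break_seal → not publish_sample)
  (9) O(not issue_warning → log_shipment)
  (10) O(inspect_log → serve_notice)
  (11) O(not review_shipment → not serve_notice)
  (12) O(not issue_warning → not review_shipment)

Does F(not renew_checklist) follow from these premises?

No

Premise 3 is O(renew_checklist → report_invoice); even if O(report_invoice) held, inferring O(renew_checklist) would be affirming the consequent — invalid.
No other premise forces O(renew_checklist). An ideal world satisfying every premise can still have not renew_checklist true, so F(not renew_checklist) is not derivable.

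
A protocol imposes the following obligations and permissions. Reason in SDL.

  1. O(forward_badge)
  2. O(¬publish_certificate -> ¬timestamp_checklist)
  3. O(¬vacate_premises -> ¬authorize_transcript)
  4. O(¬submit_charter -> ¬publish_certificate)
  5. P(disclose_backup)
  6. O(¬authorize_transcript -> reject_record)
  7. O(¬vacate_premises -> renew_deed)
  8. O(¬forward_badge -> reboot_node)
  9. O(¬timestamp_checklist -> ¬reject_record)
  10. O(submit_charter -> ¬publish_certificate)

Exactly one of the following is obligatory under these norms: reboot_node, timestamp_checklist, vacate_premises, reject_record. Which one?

vacate_premises

Premises 4 and 10 are O(¬submit_charter -> ¬publish_certificate) and O(submit_charter -> ¬publish_certificate); every ideal world satisfies ¬submit_charter or submit_charter, so in either case ¬publish_certificate holds — hence O(¬publish_certificate).
With premise 2, O(¬publish_certificate -> ¬timestamp_checklist), the K-axiom yields O(¬timestamp_checklist).
Premise 9 is O(¬timestamp_checklist -> ¬reject_record); since O(¬timestamp_checklist), deontic closure gives O(¬reject_record).
Premise 6, O(¬authorize_transcript -> reject_record), contraposes to O(¬reject_record -> authorize_transcript); with O(¬reject_record) we get O(authorize_transcript).
Premise 3, O(¬vacate_premises -> ¬authorize_transcript), contraposes to O(authorize_transcript -> vacate_premises); with O(authorize_transcript) we get O(vacate_premises).
So O(vacate_premises) holds — vacate_premises is obligatory. None of the other listed options is made obligatory by any chain of premises.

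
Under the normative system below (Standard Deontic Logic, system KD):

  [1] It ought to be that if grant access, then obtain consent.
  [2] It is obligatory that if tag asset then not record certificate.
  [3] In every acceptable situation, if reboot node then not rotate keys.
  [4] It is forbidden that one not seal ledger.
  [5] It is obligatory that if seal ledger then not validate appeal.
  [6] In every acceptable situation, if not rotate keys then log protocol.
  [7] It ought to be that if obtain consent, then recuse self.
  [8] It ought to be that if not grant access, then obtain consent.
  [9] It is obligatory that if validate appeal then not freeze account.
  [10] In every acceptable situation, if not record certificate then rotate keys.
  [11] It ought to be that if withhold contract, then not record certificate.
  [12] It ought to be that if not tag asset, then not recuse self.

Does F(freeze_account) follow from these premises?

No

Premise 9 is O(validate_appeal → ¬freeze_account), but O(validate_appeal) is not derivable from the premises, so it does not yield O(¬freeze_account).
No other premise forces O(¬freeze_account). An ideal world satisfying every premise can still have freeze_account true, so F(freeze_account) is not derivable.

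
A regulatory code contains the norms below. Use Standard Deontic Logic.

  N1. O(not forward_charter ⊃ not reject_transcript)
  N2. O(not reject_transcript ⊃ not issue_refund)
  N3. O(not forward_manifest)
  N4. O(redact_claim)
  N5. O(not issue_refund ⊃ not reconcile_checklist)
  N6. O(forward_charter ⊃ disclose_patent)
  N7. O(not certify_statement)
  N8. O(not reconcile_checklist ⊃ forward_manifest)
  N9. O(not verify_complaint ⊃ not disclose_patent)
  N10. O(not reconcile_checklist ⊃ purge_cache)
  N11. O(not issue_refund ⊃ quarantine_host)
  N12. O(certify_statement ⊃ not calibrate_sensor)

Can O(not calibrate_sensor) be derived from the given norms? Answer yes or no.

No

Premise 12 is O(certify_statement ⊃ not calibrate_sensor), but O(certify_statement) is not derivable from the premises, so it does not yield O(not calibrate_sensor).
No other premise forces O(not calibrate_sensor). An ideal world satisfying every premise can still have not calibrate_sensor false, so O(not calibrate_sensor) is not derivable.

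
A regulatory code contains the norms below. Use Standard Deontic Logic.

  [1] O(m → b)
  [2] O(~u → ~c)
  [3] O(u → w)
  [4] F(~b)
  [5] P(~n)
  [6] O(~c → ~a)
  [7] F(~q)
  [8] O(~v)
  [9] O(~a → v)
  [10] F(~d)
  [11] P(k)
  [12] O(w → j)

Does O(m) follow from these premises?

Premise 1 is O(m → b); even if O(b) held, inferring O(m) would be affirming the consequent — invalid.
No other premise forces O(m). An ideal world satisfying every premise can still have m false, so O(m) is not derivable.

No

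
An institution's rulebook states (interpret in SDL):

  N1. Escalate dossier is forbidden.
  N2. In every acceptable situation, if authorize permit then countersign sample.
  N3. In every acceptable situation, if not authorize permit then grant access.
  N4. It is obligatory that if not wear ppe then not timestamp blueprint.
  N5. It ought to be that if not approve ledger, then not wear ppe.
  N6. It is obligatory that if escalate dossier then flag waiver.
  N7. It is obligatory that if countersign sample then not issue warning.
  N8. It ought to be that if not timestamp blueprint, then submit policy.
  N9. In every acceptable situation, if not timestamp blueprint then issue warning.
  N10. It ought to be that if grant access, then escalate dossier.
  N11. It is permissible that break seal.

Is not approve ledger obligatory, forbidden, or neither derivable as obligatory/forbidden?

Premise 1, F(escalate_dossier), is equivalent to O(¬escalate_dossier).
Premise 10 is O(grant_access → escalate_dossier); contrapositively O(¬escalate_dossier → ¬grant_access). Since O(¬escalate_dossier) holds, K gives O(¬grant_access).
The contrapositive of premise 3 (O(¬authorize_permit → grant_access)) is O(¬grant_access → authorize_permit), and O(¬grant_access) is already established, so O(authorize_permit).
With premise 2, O(authorize_permit → countersign_sample), the K-axiom yields O(countersign_sample).
With premise 7, O(countersign_sample → ¬issue_warning), the K-axiom yields O(¬issue_warning).
Premise 9, O(¬timestamp_blueprint → issue_warning), contraposes to O(¬issue_warning → timestamp_blueprint); with O(¬issue_warning) we get O(timestamp_blueprint).
Premise 4, O(¬wear_ppe → ¬timestamp_blueprint), contraposes to O(timestamp_blueprint → wear_ppe); with O(timestamp_blueprint) we get O(wear_ppe).
Premise 5, O(¬approve_ledger → ¬wear_ppe), contraposes to O(wear_ppe → approve_ledger); with O(wear_ppe) we get O(approve_ledger).
Premises 6, 8, 11 do not contribute to this derivation.
Thus O(approve_ledger), which is F(¬approve_ledger): ¬approve_ledger is forbidden.

Forbidden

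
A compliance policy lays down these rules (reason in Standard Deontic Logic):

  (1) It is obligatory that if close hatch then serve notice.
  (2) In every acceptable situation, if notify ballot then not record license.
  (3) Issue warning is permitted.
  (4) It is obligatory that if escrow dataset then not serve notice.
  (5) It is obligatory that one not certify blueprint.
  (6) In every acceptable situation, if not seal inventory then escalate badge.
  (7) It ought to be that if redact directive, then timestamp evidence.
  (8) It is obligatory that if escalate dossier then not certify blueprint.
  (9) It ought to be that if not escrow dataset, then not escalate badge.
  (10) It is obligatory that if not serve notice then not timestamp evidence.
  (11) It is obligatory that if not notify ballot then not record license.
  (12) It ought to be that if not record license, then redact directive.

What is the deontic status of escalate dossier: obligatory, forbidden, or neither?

Neither

Premise 8 is O(escalate_dossier → ¬certify_blueprint); even if O(¬certify_blueprint) held, inferring O(escalate_dossier) would be affirming the consequent — invalid.
No premise or chain of K-axiom applications forces O(escalate_dossier), and none forces O(¬escalate_dossier). So escalate_dossier is neither obligatory nor forbidden under these norms.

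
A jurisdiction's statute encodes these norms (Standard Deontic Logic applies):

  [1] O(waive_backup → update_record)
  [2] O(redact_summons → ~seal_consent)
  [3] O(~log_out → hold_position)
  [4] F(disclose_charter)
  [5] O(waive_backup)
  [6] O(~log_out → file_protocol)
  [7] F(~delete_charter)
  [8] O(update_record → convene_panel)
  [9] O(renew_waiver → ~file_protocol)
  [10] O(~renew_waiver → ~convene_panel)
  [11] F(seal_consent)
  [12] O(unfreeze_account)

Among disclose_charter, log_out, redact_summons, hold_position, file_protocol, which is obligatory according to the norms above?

Premise 5 gives O(waive_backup).
Applying K to premise 1 (O(waive_backup → update_record)) and O(waive_backup) yields O(update_record).
With premise 8, O(update_record → convene_panel), the K-axiom yields O(convene_panel).
Premise 10, O(~renew_waiver → ~convene_panel), contraposes to O(convene_panel → renew_waiver); with O(convene_panel) we get O(renew_waiver).
Applying K to premise 9 (O(renew_waiver → ~file_protocol)) and O(renew_waiver) yields O(~file_protocol).
Premise 6 is O(~log_out → file_protocol); contrapositively O(~file_protocol → log_out). Since O(~file_protocol) holds, K gives O(log_out).
So O(log_out) holds — log_out is obligatory. None of the other listed options is made obligatory by any chain of premises.

log_out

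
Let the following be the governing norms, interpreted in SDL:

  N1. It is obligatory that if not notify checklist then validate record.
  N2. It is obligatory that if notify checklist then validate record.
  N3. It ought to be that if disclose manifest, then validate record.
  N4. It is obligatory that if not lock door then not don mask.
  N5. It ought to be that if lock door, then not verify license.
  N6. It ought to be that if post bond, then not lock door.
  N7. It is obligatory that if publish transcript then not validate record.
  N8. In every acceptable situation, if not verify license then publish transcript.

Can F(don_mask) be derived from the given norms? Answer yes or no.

Premises 2 and 1 cover both cases: O(notify_checklist → validate_record) and O(¬notify_checklist → validate_record). Since notify_checklist ∨ ¬notify_checklist is a tautology, O(validate_record) follows.
Premise 7, O(publish_transcript → ¬validate_record), contraposes to O(validate_record → ¬publish_transcript); with O(validate_record) we get O(¬publish_transcript).
Premise 8, O(¬verify_license → publish_transcript), contraposes to O(¬publish_transcript → verify_license); with O(¬publish_transcript) we get O(verify_license).
The contrapositive of premise 5 (O(lock_door → ¬verify_license)) is O(verify_license → ¬lock_door), and O(verify_license) is already established, so O(¬lock_door).
With premise 4, O(¬lock_door → ¬don_mask), the K-axiom yields O(¬don_mask).
Premises 3, 6 do not contribute to this derivation.
So O(¬don_mask) holds, i.e. F(don_mask). The claim follows.

Yes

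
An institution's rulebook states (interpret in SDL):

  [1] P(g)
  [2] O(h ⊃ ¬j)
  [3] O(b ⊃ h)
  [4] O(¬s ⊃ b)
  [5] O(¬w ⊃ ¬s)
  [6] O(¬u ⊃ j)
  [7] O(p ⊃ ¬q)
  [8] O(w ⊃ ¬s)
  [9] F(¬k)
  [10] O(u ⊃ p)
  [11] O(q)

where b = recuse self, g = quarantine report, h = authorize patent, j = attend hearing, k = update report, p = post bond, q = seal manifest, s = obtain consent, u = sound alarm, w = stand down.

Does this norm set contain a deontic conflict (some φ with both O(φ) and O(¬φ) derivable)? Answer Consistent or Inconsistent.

By case analysis on ¬w: premise 5 gives O(¬w ⊃ ¬s) and premise 8 gives O(w ⊃ ¬s), so O(¬s) either way.
Applying K to premise 4 (O(¬s ⊃ b)) and O(¬s) yields O(b).
From O(b) and premise 3, O(b ⊃ h), we obtain O(h).
Applying K to premise 2 (O(h ⊃ ¬j)) and O(h) yields O(¬j).
Premise 6, O(¬u ⊃ j), contraposes to O(¬j ⊃ u); with O(¬j) we get O(u).
Premise 10 is O(u ⊃ p); since O(u), deontic closure gives O(p).
Applying K to premise 7 (O(p ⊃ ¬q)) and O(p) yields O(¬q).
However, premise 11 gives O(q).
We now have both O(¬q) and O(q) — q is simultaneously obligatory and forbidden, violating the D-axiom.

Inconsistent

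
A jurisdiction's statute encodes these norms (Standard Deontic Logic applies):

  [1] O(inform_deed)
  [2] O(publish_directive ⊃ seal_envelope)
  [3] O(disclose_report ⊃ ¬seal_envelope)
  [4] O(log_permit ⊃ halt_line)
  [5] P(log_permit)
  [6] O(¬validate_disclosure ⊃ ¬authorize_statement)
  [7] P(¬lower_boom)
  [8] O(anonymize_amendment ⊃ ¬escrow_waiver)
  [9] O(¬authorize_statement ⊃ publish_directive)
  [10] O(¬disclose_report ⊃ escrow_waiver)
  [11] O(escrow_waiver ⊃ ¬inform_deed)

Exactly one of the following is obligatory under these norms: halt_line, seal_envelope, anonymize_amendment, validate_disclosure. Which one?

Premise 1 gives O(inform_deed).
Premise 11 is O(escrow_waiver ⊃ ¬inform_deed); contrapositively O(inform_deed ⊃ ¬escrow_waiver). Since O(inform_deed) holds, K gives O(¬escrow_waiver).
Premise 10 is O(¬disclose_report ⊃ escrow_waiver); contrapositively O(¬escrow_waiver ⊃ disclose_report). Since O(¬escrow_waiver) holds, K gives O(disclose_report).
Premise 3 is O(disclose_report ⊃ ¬seal_envelope); since O(disclose_report), deontic closure gives O(¬seal_envelope).
Premise 2, O(publish_directive ⊃ seal_envelope), contraposes to O(¬seal_envelope ⊃ ¬publish_directive); with O(¬seal_envelope) we get O(¬publish_directive).
The contrapositive of premise 9 (O(¬authorize_statement ⊃ publish_directive)) is O(¬publish_directive ⊃ authorize_statement), and O(¬publish_directive) is already established, so O(authorize_statement).
Premise 6 is O(¬validate_disclosure ⊃ ¬authorize_statement); contrapositively O(authorize_statement ⊃ validate_disclosure). Since O(authorize_statement) holds, K gives O(validate_disclosure).
So O(validate_disclosure) holds — validate_disclosure is obligatory. None of the other listed options is made obligatory by any chain of premises.

validate_disclosure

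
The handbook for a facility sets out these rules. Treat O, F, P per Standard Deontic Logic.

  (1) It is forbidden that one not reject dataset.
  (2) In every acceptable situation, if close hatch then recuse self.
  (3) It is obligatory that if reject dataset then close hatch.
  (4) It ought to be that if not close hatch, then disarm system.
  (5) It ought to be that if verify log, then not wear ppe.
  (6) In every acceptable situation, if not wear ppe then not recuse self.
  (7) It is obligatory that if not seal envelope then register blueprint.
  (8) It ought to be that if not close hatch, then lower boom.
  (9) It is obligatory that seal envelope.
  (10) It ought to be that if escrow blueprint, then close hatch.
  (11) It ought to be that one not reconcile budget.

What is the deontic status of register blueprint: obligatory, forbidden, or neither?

Neither

Premise 7 is O(¬seal_envelope → register_blueprint), but O(¬seal_envelope) is not derivable from the premises, so it does not yield O(register_blueprint).
No premise or chain of K-axiom applications forces O(register_blueprint), and none forces O(¬register_blueprint). So register_blueprint is neither obligatory nor forbidden under these norms.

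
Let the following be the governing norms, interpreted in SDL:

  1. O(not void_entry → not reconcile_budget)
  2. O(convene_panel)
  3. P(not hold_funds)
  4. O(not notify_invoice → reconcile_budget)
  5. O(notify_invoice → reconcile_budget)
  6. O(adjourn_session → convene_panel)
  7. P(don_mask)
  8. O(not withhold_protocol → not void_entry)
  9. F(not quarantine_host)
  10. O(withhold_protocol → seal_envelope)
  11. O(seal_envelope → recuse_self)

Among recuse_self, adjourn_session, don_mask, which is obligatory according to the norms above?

Premises 4 and 5 cover both cases: O(not notify_invoice → reconcile_budget) and O(notify_invoice → reconcile_budget). Since not notify_invoice ∨ notify_invoice is a tautology, O(reconcile_budget) follows.
Premise 1 is O(not void_entry → not reconcile_budget); contrapositively O(reconcile_budget → void_entry). Since O(reconcile_budget) holds, K gives O(void_entry).
Premise 8, O(not withhold_protocol → not void_entry), contraposes to O(void_entry → withhold_protocol); with O(void_entry) we get O(withhold_protocol).
With premise 10, O(withhold_protocol → seal_envelope), the K-axiom yields O(seal_envelope).
From O(seal_envelope) and premise 11, O(seal_envelope → recuse_self), we obtain O(recuse_self).
So O(recuse_self) holds — recuse_self is obligatory. None of the other listed options is made obligatory by any chain of premises.

recuse_self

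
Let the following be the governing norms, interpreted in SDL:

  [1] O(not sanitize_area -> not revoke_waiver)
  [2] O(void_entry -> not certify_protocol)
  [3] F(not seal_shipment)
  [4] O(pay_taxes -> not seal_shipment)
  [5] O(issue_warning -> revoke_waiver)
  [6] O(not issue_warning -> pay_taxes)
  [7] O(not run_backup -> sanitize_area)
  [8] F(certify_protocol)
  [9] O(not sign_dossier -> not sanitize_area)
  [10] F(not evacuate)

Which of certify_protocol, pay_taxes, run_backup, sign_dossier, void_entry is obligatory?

Premise 3, F(not seal_shipment), is equivalent to O(seal_shipment).
Premise 4, O(pay_taxes -> not seal_shipment), contraposes to O(seal_shipment -> not pay_taxes); with O(seal_shipment) we get O(not pay_taxes).
The contrapositive of premise 6 (O(not issue_warning -> pay_taxes)) is O(not pay_taxes -> issue_warning), and O(not pay_taxes) is already established, so O(issue_warning).
From O(issue_warning) and premise 5, O(issue_warning -> revoke_waiver), we obtain O(revoke_waiver).
Premise 1 is O(not sanitize_area -> not revoke_waiver); contrapositively O(revoke_waiver -> sanitize_area). Since O(revoke_waiver) holds, K gives O(sanitize_area).
Premise 9 is O(not sign_dossier -> not sanitize_area); contrapositively O(sanitize_area -> sign_dossier). Since O(sanitize_area) holds, K gives O(sign_dossier).
So O(sign_dossier) holds — sign_dossier is obligatory. None of the other listed options is made obligatory by any chain of premises.

sign_dossier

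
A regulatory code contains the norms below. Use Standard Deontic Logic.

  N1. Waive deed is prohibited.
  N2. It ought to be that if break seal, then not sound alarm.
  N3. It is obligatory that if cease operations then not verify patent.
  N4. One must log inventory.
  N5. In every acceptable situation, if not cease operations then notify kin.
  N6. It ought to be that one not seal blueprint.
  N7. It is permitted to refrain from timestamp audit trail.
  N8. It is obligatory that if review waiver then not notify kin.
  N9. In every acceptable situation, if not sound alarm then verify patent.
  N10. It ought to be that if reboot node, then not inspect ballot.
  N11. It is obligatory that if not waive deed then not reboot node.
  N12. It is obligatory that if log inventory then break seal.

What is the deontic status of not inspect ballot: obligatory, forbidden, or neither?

Neither

Premise 10 is O(reboot_node → ¬inspect_ballot), but O(reboot_node) is not derivable from the premises, so it does not yield O(¬inspect_ballot).
No premise or chain of K-axiom applications forces O(¬inspect_ballot), and none forces O(inspect_ballot). So ¬inspect_ballot is neither obligatory nor forbidden under these norms.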